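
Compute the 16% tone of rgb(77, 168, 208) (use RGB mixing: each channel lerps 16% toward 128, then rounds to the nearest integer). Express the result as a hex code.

Lerp each channel 16% toward 128:
  R: 77 + 8.16 = 85.16 → 85
  G: 168 + 0.16×(128−168) = 168 − 6.4 = 161.6 → 162
  B: 208 + 0.16×(128−208) = 208 − 12.8 = 195.2 → 195
rgb(85, 162, 195) = #55A2C3.

#55A2C3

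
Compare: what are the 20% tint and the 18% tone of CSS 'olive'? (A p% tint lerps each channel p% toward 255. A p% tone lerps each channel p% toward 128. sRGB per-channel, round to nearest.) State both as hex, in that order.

#999933, #808017

CSS olive is rgb(128, 128, 0).
20% tint:
  R: 128 + 25.4 = 153.4 → 153
  G: 128 + 0.2×(255−128) = 128 + 25.4 = 153.4 → 153
  B: 0 + 51 = 51 → 51
  → #999933
18% tone:
  R: 128 + 0 = 128 → 128
  G: 128 + 0.18×(128−128) = 128 + 0 = 128 → 128
  B: 0 + 0.18×(128−0) = 0 + 23.04 = 23.04 → 23
  → #808017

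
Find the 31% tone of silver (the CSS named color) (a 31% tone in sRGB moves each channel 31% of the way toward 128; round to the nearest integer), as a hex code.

CSS silver is rgb(192, 192, 192).
Per channel, c → c + 0.31(128 − c):
  R: 192 + 0.31×(128−192) = 192 − 19.84 = 172.16 → 172
  G: 192 + 0.31×(128−192) = 192 − 19.84 = 172.16 → 172
  B: 192 + 0.31×(128−192) = 192 − 19.84 = 172.16 → 172
rgb(172, 172, 172) = #acacac.

#acacac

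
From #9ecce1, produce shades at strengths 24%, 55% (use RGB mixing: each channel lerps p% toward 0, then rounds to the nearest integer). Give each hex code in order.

#9ecce1 is rgb(158, 204, 225).
24%: (158 − 37.92 = 120.08→120, 204 − 48.96 = 155.04→155, 225 − 54 = 171→171) → #789bab
55%: (158 − 86.9 = 71.1→71, 204 − 112.2 = 91.8→92, 225 − 123.75 = 101.25→101) → #475c65

#789bab, #475c65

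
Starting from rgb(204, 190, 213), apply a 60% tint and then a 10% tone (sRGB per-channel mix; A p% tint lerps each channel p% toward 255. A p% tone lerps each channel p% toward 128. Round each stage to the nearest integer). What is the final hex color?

#e0dbe3

A 60% tint moves each channel 60% toward 255:
  R: 204 + 0.6×(255−204) = 204 + 30.6 = 234.6 → 235
  G: 190 + 0.6×(255−190) = 190 + 39 = 229 → 229
  B: 213 + 0.6×(255−213) = 213 + 25.2 = 238.2 → 238
After the tint: rgb(235, 229, 238) = #ebe5ee.
Lerp each channel 10% toward 128:
  R: 235 − 10.7 = 224.3 → 224
  G: 229 + 0.1×(128−229) = 229 − 10.1 = 218.9 → 219
  B: 238 − 11 = 227 → 227
rgb(224, 219, 227) = #e0dbe3.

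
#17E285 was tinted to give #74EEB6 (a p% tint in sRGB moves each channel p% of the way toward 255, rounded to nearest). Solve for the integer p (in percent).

40%

#17E285 is rgb(23, 226, 133); #74EEB6 is rgb(116, 238, 182).
On the R channel (widest range): 116 ≈ 23 + (p/100)(255 − 23), so p ≈ 100×(116 − 23)/(255 − 23) = 9300/232 = 40.09.
p = 40 reproduces all three channels after rounding.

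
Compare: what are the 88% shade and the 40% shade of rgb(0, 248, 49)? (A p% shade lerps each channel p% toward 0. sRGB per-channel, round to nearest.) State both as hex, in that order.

88% shade:
  R: 0 + 0.88×(0−0) = 0 + 0 = 0 → 0
  G: 248 − 218.24 = 29.76 → 30
  B: 49 + 0.88×(0−49) = 49 − 43.12 = 5.88 → 6
  → #001E06
40% shade:
  R: 0 + 0.4×(0−0) = 0 + 0 = 0 → 0
  G: 248 + 0.4×(0−248) = 248 − 99.2 = 148.8 → 149
  B: 49 − 19.6 = 29.4 → 29
  → #00951D

#001E06, #00951D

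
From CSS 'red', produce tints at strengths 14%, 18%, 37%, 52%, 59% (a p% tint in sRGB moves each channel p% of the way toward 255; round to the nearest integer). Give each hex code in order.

CSS red is rgb(255, 0, 0).
14%: (255→255, 0 + 35.7 = 35.7→36, 0 + 35.7 = 35.7→36) → #FF2424
18%: (255→255, 0 + 45.9 = 45.9→46, 0 + 45.9 = 45.9→46) → #FF2E2E
37%: (255→255, 0 + 94.35 = 94.35→94, 0 + 94.35 = 94.35→94) → #FF5E5E
52%: (255→255, 0 + 132.6 = 132.6→133, 0 + 132.6 = 132.6→133) → #FF8585
59%: (255→255, 0 + 150.45 = 150.45→150, 0 + 150.45 = 150.45→150) → #FF9696

#FF2424, #FF2E2E, #FF5E5E, #FF8585, #FF9696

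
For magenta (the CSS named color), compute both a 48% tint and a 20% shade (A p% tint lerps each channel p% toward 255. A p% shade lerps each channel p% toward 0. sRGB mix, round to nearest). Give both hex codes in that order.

CSS magenta is rgb(255, 0, 255).
48% tint:
  R: 255 + 0.48×(255−255) = 255 + 0 = 255 → 255
  G: 0 + 0.48×(255−0) = 0 + 122.4 = 122.4 → 122
  B: 255 + 0.48×(255−255) = 255 + 0 = 255 → 255
  → #ff7aff
20% shade:
  R: 255 + 0.2×(0−255) = 255 − 51 = 204 → 204
  G: 0 + 0.2×(0−0) = 0 + 0 = 0 → 0
  B: 255 + 0.2×(0−255) = 255 − 51 = 204 → 204
  → #cc00cc

#ff7aff, #cc00cc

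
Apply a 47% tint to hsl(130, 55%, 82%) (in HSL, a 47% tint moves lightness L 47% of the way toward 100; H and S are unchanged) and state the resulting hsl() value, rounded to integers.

hsl(130, 55%, 90%)

L moves 47% from 82 toward 100: 82 + 8.46 = 90.46 → 90.
H and S are unchanged.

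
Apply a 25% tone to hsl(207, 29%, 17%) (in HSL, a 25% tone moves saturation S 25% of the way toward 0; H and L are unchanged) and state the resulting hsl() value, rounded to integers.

hsl(207, 22%, 17%)

S moves 25% from 29 toward 0: 29 − 7.25 = 21.75 → 22.
H and L are unchanged.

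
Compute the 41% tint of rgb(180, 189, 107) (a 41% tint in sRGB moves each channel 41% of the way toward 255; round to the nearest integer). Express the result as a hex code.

Lerp each channel 41% toward 255:
  R: 180 + 30.75 = 210.75 → 211
  G: 189 + 27.06 = 216.06 → 216
  B: 107 + 0.41×(255−107) = 107 + 60.68 = 167.68 → 168
rgb(211, 216, 168) = #d3d8a8.

#d3d8a8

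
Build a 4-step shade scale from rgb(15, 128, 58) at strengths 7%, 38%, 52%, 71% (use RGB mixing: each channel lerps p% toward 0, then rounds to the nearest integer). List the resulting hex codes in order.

7%: (15 − 1.05 = 13.95→14, 128 − 8.96 = 119.04→119, 58 − 4.06 = 53.94→54) → #0e7736
38%: (15 − 5.7 = 9.3→9, 128 − 48.64 = 79.36→79, 58 − 22.04 = 35.96→36) → #094f24
52%: (15 − 7.8 = 7.2→7, 128 − 66.56 = 61.44→61, 58 − 30.16 = 27.84→28) → #073d1c
71%: (15 − 10.65 = 4.35→4, 128 − 90.88 = 37.12→37, 58 − 41.18 = 16.82→17) → #042511

#0e7736, #094f24, #073d1c, #042511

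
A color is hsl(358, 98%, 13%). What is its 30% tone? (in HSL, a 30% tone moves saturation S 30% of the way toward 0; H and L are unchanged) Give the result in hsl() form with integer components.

S moves 30% from 98 toward 0: 98 − 29.4 = 68.6 → 69.
H and L are unchanged.

hsl(358, 69%, 13%)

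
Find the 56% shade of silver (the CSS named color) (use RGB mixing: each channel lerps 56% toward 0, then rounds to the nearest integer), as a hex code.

#545454

CSS silver is rgb(192, 192, 192).
Per channel, c → c + 0.56(0 − c):
  R: 192 + 0.56×(0−192) = 192 − 107.52 = 84.48 → 84
  G: 192 − 107.52 = 84.48 → 84
  B: 192 + 0.56×(0−192) = 192 − 107.52 = 84.48 → 84
rgb(84, 84, 84) = #545454.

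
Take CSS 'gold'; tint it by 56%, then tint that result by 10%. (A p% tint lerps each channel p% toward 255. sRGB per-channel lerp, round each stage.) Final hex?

CSS gold is rgb(255, 215, 0).
A 56% tint moves each channel 56% toward 255:
  R: 255 + 0.56×(255−255) = 255 + 0 = 255 → 255
  G: 215 + 22.4 = 237.4 → 237
  B: 0 + 0.56×(255−0) = 0 + 142.8 = 142.8 → 143
After the tint: rgb(255, 237, 143) = #FFED8F.
Per channel, c → c + 0.1(255 − c):
  R: 255 + 0.1×(255−255) = 255 + 0 = 255 → 255
  G: 237 + 0.1×(255−237) = 237 + 1.8 = 238.8 → 239
  B: 143 + 11.2 = 154.2 → 154
rgb(255, 239, 154) = #FFEF9A.

#FFEF9A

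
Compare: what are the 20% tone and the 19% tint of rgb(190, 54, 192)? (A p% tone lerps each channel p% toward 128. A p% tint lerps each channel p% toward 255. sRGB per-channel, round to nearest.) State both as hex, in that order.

20% tone:
  R: 190 + 0.2×(128−190) = 190 − 12.4 = 177.6 → 178
  G: 54 + 0.2×(128−54) = 54 + 14.8 = 68.8 → 69
  B: 192 − 12.8 = 179.2 → 179
  → #b245b3
19% tint:
  R: 190 + 0.19×(255−190) = 190 + 12.35 = 202.35 → 202
  G: 54 + 38.19 = 92.19 → 92
  B: 192 + 11.97 = 203.97 → 204
  → #ca5ccc

#b245b3, #ca5ccc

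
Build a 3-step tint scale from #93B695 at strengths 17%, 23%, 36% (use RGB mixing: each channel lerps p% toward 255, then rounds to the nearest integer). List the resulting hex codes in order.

#93B695 is rgb(147, 182, 149).
17%: (147 + 18.36 = 165.36→165, 182 + 12.41 = 194.41→194, 149 + 18.02 = 167.02→167) → #A5C2A7
23%: (147 + 24.84 = 171.84→172, 182 + 16.79 = 198.79→199, 149 + 24.38 = 173.38→173) → #ACC7AD
36%: (147 + 38.88 = 185.88→186, 182 + 26.28 = 208.28→208, 149 + 38.16 = 187.16→187) → #BAD0BB

#A5C2A7, #ACC7AD, #BAD0BB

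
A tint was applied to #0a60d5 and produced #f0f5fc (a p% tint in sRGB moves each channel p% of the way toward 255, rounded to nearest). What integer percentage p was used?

94%

#0a60d5 is rgb(10, 96, 213); #f0f5fc is rgb(240, 245, 252).
On the R channel (widest range): 240 ≈ 10 + (p/100)(255 − 10), so p ≈ 100×(240 − 10)/(255 − 10) = 23000/245 = 93.88.
p = 94 reproduces all three channels after rounding.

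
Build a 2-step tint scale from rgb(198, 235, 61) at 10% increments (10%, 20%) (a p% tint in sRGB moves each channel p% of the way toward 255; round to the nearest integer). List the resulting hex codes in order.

10%: (198 + 5.7 = 203.7→204, 235 + 2 = 237→237, 61 + 19.4 = 80.4→80) → #cced50
20%: (198 + 11.4 = 209.4→209, 235 + 4 = 239→239, 61 + 38.8 = 99.8→100) → #d1ef64

#cced50, #d1ef64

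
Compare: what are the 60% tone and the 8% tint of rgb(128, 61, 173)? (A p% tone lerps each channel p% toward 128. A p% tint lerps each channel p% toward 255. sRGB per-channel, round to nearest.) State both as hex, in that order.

60% tone:
  R: 128 + 0.6×(128−128) = 128 + 0 = 128 → 128
  G: 61 + 40.2 = 101.2 → 101
  B: 173 − 27 = 146 → 146
  → #806592
8% tint:
  R: 128 + 0.08×(255−128) = 128 + 10.16 = 138.16 → 138
  G: 61 + 15.52 = 76.52 → 77
  B: 173 + 6.56 = 179.56 → 180
  → #8a4db4

#806592, #8a4db4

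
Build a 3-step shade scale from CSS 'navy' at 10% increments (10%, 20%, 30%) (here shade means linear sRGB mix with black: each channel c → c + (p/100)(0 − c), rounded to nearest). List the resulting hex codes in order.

CSS navy is rgb(0, 0, 128).
10%: (0→0, 0→0, 128 − 12.8 = 115.2→115) → #000073
20%: (0→0, 0→0, 128 − 25.6 = 102.4→102) → #000066
30%: (0→0, 0→0, 128 − 38.4 = 89.6→90) → #00005a

#000073, #000066, #00005a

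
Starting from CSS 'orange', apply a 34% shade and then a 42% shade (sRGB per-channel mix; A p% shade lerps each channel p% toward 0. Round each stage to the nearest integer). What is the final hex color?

#613f00

CSS orange is rgb(255, 165, 0).
Lerp each channel 34% toward 0:
  R: 255 + 0.34×(0−255) = 255 − 86.7 = 168.3 → 168
  G: 165 + 0.34×(0−165) = 165 − 56.1 = 108.9 → 109
  B: 0 + 0.34×(0−0) = 0 + 0 = 0 → 0
After the shade: rgb(168, 109, 0) = #a86d00.
Lerp each channel 42% toward 0:
  R: 168 − 70.56 = 97.44 → 97
  G: 109 − 45.78 = 63.22 → 63
  B: 0 + 0.42×(0−0) = 0 + 0 = 0 → 0
rgb(97, 63, 0) = #613f00.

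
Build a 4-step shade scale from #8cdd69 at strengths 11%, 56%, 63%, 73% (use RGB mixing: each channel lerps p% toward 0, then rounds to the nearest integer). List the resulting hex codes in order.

#8cdd69 is rgb(140, 221, 105).
11%: (140 − 15.4 = 124.6→125, 221 − 24.31 = 196.69→197, 105 − 11.55 = 93.45→93) → #7dc55d
56%: (140 − 78.4 = 61.6→62, 221 − 123.76 = 97.24→97, 105 − 58.8 = 46.2→46) → #3e612e
63%: (140 − 88.2 = 51.8→52, 221 − 139.23 = 81.77→82, 105 − 66.15 = 38.85→39) → #345227
73%: (140 − 102.2 = 37.8→38, 221 − 161.33 = 59.67→60, 105 − 76.65 = 28.35→28) → #263c1c

#7dc55d, #3e612e, #345227, #263c1c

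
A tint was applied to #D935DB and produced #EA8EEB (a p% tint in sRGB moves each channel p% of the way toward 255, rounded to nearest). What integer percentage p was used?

44%

#D935DB is rgb(217, 53, 219); #EA8EEB is rgb(234, 142, 235).
On the G channel (widest range): 142 ≈ 53 + (p/100)(255 − 53), so p ≈ 100×(142 − 53)/(255 − 53) = 8900/202 = 44.06.
p = 44 reproduces all three channels after rounding.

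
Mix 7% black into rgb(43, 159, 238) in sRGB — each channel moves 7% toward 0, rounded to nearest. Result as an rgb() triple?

rgb(40, 148, 221)

Lerp each channel 7% toward 0:
  R: 43 + 0.07×(0−43) = 43 − 3.01 = 39.99 → 40
  G: 159 + 0.07×(0−159) = 159 − 11.13 = 147.87 → 148
  B: 238 − 16.66 = 221.34 → 221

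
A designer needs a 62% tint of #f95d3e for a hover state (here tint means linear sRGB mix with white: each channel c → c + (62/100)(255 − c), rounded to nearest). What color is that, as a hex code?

#f95d3e is rgb(249, 93, 62).
Lerp each channel 62% toward 255:
  R: 249 + 3.72 = 252.72 → 253
  G: 93 + 0.62×(255−93) = 93 + 100.44 = 193.44 → 193
  B: 62 + 119.66 = 181.66 → 182
rgb(253, 193, 182) = #fdc1b6.

#fdc1b6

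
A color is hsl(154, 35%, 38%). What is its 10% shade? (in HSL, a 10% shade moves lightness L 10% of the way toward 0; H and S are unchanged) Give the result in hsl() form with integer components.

hsl(154, 35%, 34%)

L moves 10% from 38 toward 0: 38 − 3.8 = 34.2 → 34.
H and S are unchanged.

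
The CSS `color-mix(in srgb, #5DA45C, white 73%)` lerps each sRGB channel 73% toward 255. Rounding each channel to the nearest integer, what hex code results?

#5DA45C is rgb(93, 164, 92).
Lerp each channel 73% toward 255:
  R: 93 + 0.73×(255−93) = 93 + 118.26 = 211.26 → 211
  G: 164 + 0.73×(255−164) = 164 + 66.43 = 230.43 → 230
  B: 92 + 118.99 = 210.99 → 211
rgb(211, 230, 211) = #D3E6D3.

#D3E6D3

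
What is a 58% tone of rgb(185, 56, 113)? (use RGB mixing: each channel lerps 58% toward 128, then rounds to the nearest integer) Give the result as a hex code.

#98627a

Lerp each channel 58% toward 128:
  R: 185 − 33.06 = 151.94 → 152
  G: 56 + 41.76 = 97.76 → 98
  B: 113 + 0.58×(128−113) = 113 + 8.7 = 121.7 → 122
rgb(152, 98, 122) = #98627a.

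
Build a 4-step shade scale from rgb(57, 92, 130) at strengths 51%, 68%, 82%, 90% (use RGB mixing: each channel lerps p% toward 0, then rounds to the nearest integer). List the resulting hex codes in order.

#1C2D40, #121D2A, #0A1117, #06090D

51%: (57 − 29.07 = 27.93→28, 92 − 46.92 = 45.08→45, 130 − 66.3 = 63.7→64) → #1C2D40
68%: (57 − 38.76 = 18.24→18, 92 − 62.56 = 29.44→29, 130 − 88.4 = 41.6→42) → #121D2A
82%: (57 − 46.74 = 10.26→10, 92 − 75.44 = 16.56→17, 130 − 106.6 = 23.4→23) → #0A1117
90%: (57 − 51.3 = 5.7→6, 92 − 82.8 = 9.2→9, 130 − 117 = 13→13) → #06090D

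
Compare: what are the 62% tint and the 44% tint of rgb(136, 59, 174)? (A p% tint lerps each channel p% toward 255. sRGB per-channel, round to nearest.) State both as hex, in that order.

62% tint:
  R: 136 + 73.78 = 209.78 → 210
  G: 59 + 0.62×(255−59) = 59 + 121.52 = 180.52 → 181
  B: 174 + 0.62×(255−174) = 174 + 50.22 = 224.22 → 224
  → #D2B5E0
44% tint:
  R: 136 + 52.36 = 188.36 → 188
  G: 59 + 86.24 = 145.24 → 145
  B: 174 + 0.44×(255−174) = 174 + 35.64 = 209.64 → 210
  → #BC91D2

#D2B5E0, #BC91D2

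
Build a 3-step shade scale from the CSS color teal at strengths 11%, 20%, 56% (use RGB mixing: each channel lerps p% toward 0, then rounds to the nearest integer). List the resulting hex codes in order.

CSS teal is rgb(0, 128, 128).
11%: (0→0, 128 − 14.08 = 113.92→114, 128 − 14.08 = 113.92→114) → #007272
20%: (0→0, 128 − 25.6 = 102.4→102, 128 − 25.6 = 102.4→102) → #006666
56%: (0→0, 128 − 71.68 = 56.32→56, 128 − 71.68 = 56.32→56) → #003838

#007272, #006666, #003838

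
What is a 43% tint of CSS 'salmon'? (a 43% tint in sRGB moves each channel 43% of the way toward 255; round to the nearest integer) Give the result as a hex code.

#FCB7AF

CSS salmon is rgb(250, 128, 114).
Per channel, c → c + 0.43(255 − c):
  R: 250 + 0.43×(255−250) = 250 + 2.15 = 252.15 → 252
  G: 128 + 0.43×(255−128) = 128 + 54.61 = 182.61 → 183
  B: 114 + 0.43×(255−114) = 114 + 60.63 = 174.63 → 175
rgb(252, 183, 175) = #FCB7AF.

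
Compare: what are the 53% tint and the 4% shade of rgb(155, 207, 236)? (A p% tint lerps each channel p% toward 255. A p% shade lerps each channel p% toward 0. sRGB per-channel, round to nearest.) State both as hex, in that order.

#d0e8f6, #95c7e3

53% tint:
  R: 155 + 0.53×(255−155) = 155 + 53 = 208 → 208
  G: 207 + 25.44 = 232.44 → 232
  B: 236 + 0.53×(255−236) = 236 + 10.07 = 246.07 → 246
  → #d0e8f6
4% shade:
  R: 155 + 0.04×(0−155) = 155 − 6.2 = 148.8 → 149
  G: 207 − 8.28 = 198.72 → 199
  B: 236 + 0.04×(0−236) = 236 − 9.44 = 226.56 → 227
  → #95c7e3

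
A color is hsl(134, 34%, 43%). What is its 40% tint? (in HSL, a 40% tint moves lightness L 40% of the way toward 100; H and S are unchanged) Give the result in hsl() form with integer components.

L moves 40% from 43 toward 100: 43 + 22.8 = 65.8 → 66.
H and S are unchanged.

hsl(134, 34%, 66%)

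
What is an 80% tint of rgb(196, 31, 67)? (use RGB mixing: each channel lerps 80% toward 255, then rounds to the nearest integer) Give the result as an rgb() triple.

An 80% tint moves each channel 80% toward 255:
  R: 196 + 47.2 = 243.2 → 243
  G: 31 + 0.8×(255−31) = 31 + 179.2 = 210.2 → 210
  B: 67 + 0.8×(255−67) = 67 + 150.4 = 217.4 → 217

rgb(243, 210, 217)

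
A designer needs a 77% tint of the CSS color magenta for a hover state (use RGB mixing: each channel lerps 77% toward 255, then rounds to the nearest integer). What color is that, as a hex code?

CSS magenta is rgb(255, 0, 255).
Per channel, c → c + 0.77(255 − c):
  R: 255 + 0 = 255 → 255
  G: 0 + 196.35 = 196.35 → 196
  B: 255 + 0 = 255 → 255
rgb(255, 196, 255) = #FFC4FF.

#FFC4FF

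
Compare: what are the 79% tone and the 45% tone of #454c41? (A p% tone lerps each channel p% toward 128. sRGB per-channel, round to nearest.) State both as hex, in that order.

#747573, #60635d

#454c41 is rgb(69, 76, 65).
79% tone:
  R: 69 + 0.79×(128−69) = 69 + 46.61 = 115.61 → 116
  G: 76 + 41.08 = 117.08 → 117
  B: 65 + 49.77 = 114.77 → 115
  → #747573
45% tone:
  R: 69 + 0.45×(128−69) = 69 + 26.55 = 95.55 → 96
  G: 76 + 23.4 = 99.4 → 99
  B: 65 + 0.45×(128−65) = 65 + 28.35 = 93.35 → 93
  → #60635d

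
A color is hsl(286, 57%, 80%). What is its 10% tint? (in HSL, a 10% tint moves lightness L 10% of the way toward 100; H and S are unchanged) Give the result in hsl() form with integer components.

hsl(286, 57%, 82%)

L moves 10% from 80 toward 100: 80 + 2 = 82 → 82.
H and S are unchanged.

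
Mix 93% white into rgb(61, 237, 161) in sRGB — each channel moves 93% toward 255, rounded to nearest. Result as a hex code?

Per channel, c → c + 0.93(255 − c):
  R: 61 + 0.93×(255−61) = 61 + 180.42 = 241.42 → 241
  G: 237 + 16.74 = 253.74 → 254
  B: 161 + 87.42 = 248.42 → 248
rgb(241, 254, 248) = #F1FEF8.

#F1FEF8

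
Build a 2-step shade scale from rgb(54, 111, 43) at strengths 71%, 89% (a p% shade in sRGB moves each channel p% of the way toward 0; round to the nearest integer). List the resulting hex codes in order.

#10200c, #060c05

71%: (54 − 38.34 = 15.66→16, 111 − 78.81 = 32.19→32, 43 − 30.53 = 12.47→12) → #10200c
89%: (54 − 48.06 = 5.94→6, 111 − 98.79 = 12.21→12, 43 − 38.27 = 4.73→5) → #060c05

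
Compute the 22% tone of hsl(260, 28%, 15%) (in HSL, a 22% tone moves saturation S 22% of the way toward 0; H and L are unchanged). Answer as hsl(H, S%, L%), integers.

S moves 22% from 28 toward 0: 28 − 6.16 = 21.84 → 22.
H and L are unchanged.

hsl(260, 22%, 15%)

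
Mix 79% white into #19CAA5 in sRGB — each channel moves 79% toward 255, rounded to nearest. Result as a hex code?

#CFF4EC

#19CAA5 is rgb(25, 202, 165).
Per channel, c → c + 0.79(255 − c):
  R: 25 + 0.79×(255−25) = 25 + 181.7 = 206.7 → 207
  G: 202 + 0.79×(255−202) = 202 + 41.87 = 243.87 → 244
  B: 165 + 71.1 = 236.1 → 236
rgb(207, 244, 236) = #CFF4EC.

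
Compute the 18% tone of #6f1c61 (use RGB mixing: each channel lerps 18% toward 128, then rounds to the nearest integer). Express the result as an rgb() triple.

#6f1c61 is rgb(111, 28, 97).
An 18% tone moves each channel 18% toward 128:
  R: 111 + 3.06 = 114.06 → 114
  G: 28 + 0.18×(128−28) = 28 + 18 = 46 → 46
  B: 97 + 0.18×(128−97) = 97 + 5.58 = 102.58 → 103

rgb(114, 46, 103)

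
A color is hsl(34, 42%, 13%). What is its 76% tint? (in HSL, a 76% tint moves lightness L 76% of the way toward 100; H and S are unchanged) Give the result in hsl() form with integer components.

hsl(34, 42%, 79%)

L moves 76% from 13 toward 100: 13 + 66.12 = 79.12 → 79.
H and S are unchanged.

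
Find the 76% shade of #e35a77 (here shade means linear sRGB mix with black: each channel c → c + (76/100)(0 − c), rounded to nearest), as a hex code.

#e35a77 is rgb(227, 90, 119).
Per channel, c → c + 0.76(0 − c):
  R: 227 + 0.76×(0−227) = 227 − 172.52 = 54.48 → 54
  G: 90 + 0.76×(0−90) = 90 − 68.4 = 21.6 → 22
  B: 119 + 0.76×(0−119) = 119 − 90.44 = 28.56 → 29
rgb(54, 22, 29) = #36161d.

#36161d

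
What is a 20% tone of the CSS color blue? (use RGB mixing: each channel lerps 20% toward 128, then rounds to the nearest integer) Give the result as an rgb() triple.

rgb(26, 26, 230)

CSS blue is rgb(0, 0, 255).
Lerp each channel 20% toward 128:
  R: 0 + 0.2×(128−0) = 0 + 25.6 = 25.6 → 26
  G: 0 + 25.6 = 25.6 → 26
  B: 255 + 0.2×(128−255) = 255 − 25.4 = 229.6 → 230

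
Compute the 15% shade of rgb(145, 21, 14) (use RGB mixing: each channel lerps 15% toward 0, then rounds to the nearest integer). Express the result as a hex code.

#7B120C

Lerp each channel 15% toward 0:
  R: 145 − 21.75 = 123.25 → 123
  G: 21 − 3.15 = 17.85 → 18
  B: 14 − 2.1 = 11.9 → 12
rgb(123, 18, 12) = #7B120C.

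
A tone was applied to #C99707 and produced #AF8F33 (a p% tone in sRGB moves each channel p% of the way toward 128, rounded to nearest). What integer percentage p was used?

#C99707 is rgb(201, 151, 7); #AF8F33 is rgb(175, 143, 51).
On the B channel (widest range): 51 ≈ 7 + (p/100)(128 − 7), so p ≈ 100×(51 − 7)/(128 − 7) = 4400/121 = 36.36.
p = 36 reproduces all three channels after rounding.

36%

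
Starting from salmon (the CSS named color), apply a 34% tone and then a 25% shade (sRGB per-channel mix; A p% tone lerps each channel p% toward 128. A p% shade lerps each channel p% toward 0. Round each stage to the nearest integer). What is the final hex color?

#9D6059

CSS salmon is rgb(250, 128, 114).
Per channel, c → c + 0.34(128 − c):
  R: 250 + 0.34×(128−250) = 250 − 41.48 = 208.52 → 209
  G: 128 + 0 = 128 → 128
  B: 114 + 0.34×(128−114) = 114 + 4.76 = 118.76 → 119
After the tone: rgb(209, 128, 119) = #D18077.
A 25% shade moves each channel 25% toward 0:
  R: 209 − 52.25 = 156.75 → 157
  G: 128 − 32 = 96 → 96
  B: 119 + 0.25×(0−119) = 119 − 29.75 = 89.25 → 89
rgb(157, 96, 89) = #9D6059.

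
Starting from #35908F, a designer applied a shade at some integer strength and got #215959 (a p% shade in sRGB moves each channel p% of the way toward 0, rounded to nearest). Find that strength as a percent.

#35908F is rgb(53, 144, 143); #215959 is rgb(33, 89, 89).
On the G channel (widest range): 89 ≈ 144 + (p/100)(0 − 144), so p ≈ 100×(89 − 144)/(0 − 144) = -5500/-144 = 38.19.
p = 38 reproduces all three channels after rounding.

38%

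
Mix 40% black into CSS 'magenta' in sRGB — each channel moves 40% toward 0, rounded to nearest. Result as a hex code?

#990099

CSS magenta is rgb(255, 0, 255).
Per channel, c → c + 0.4(0 − c):
  R: 255 − 102 = 153 → 153
  G: 0 + 0 = 0 → 0
  B: 255 − 102 = 153 → 153
rgb(153, 0, 153) = #990099.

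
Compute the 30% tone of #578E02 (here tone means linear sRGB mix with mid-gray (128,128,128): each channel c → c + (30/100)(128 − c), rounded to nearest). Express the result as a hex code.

#578E02 is rgb(87, 142, 2).
Lerp each channel 30% toward 128:
  R: 87 + 12.3 = 99.3 → 99
  G: 142 + 0.3×(128−142) = 142 − 4.2 = 137.8 → 138
  B: 2 + 0.3×(128−2) = 2 + 37.8 = 39.8 → 40
rgb(99, 138, 40) = #638A28.

#638A28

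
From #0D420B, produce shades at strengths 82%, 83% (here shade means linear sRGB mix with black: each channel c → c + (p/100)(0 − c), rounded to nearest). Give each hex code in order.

#0D420B is rgb(13, 66, 11).
82%: (13 − 10.66 = 2.34→2, 66 − 54.12 = 11.88→12, 11 − 9.02 = 1.98→2) → #020C02
83%: (13 − 10.79 = 2.21→2, 66 − 54.78 = 11.22→11, 11 − 9.13 = 1.87→2) → #020B02

#020C02, #020B02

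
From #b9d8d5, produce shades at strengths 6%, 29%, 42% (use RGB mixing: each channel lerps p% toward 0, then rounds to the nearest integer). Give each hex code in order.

#aecbc8, #839997, #6b7d7c

#b9d8d5 is rgb(185, 216, 213).
6%: (185 − 11.1 = 173.9→174, 216 − 12.96 = 203.04→203, 213 − 12.78 = 200.22→200) → #aecbc8
29%: (185 − 53.65 = 131.35→131, 216 − 62.64 = 153.36→153, 213 − 61.77 = 151.23→151) → #839997
42%: (185 − 77.7 = 107.3→107, 216 − 90.72 = 125.28→125, 213 − 89.46 = 123.54→124) → #6b7d7c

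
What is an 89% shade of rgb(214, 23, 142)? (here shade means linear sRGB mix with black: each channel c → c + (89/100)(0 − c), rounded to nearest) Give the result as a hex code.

#180310

Per channel, c → c + 0.89(0 − c):
  R: 214 + 0.89×(0−214) = 214 − 190.46 = 23.54 → 24
  G: 23 + 0.89×(0−23) = 23 − 20.47 = 2.53 → 3
  B: 142 + 0.89×(0−142) = 142 − 126.38 = 15.62 → 16
rgb(24, 3, 16) = #180310.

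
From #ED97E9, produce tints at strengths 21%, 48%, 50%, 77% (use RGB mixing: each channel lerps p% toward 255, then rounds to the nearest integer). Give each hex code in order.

#ED97E9 is rgb(237, 151, 233).
21%: (237 + 3.78 = 240.78→241, 151 + 21.84 = 172.84→173, 233 + 4.62 = 237.62→238) → #F1ADEE
48%: (237 + 8.64 = 245.64→246, 151 + 49.92 = 200.92→201, 233 + 10.56 = 243.56→244) → #F6C9F4
50%: (237 + 9 = 246→246, 151 + 52 = 203→203, 233 + 11 = 244→244) → #F6CBF4
77%: (237 + 13.86 = 250.86→251, 151 + 80.08 = 231.08→231, 233 + 16.94 = 249.94→250) → #FBE7FA

#F1ADEE, #F6C9F4, #F6CBF4, #FBE7FA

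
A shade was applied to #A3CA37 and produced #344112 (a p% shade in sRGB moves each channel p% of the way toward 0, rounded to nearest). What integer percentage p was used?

#A3CA37 is rgb(163, 202, 55); #344112 is rgb(52, 65, 18).
On the G channel (widest range): 65 ≈ 202 + (p/100)(0 − 202), so p ≈ 100×(65 − 202)/(0 − 202) = -13700/-202 = 67.82.
p = 68 reproduces all three channels after rounding.

68%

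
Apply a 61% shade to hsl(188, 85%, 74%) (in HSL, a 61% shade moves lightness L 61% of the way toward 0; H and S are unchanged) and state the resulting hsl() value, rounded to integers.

hsl(188, 85%, 29%)

L moves 61% from 74 toward 0: 74 − 45.14 = 28.86 → 29.
H and S are unchanged.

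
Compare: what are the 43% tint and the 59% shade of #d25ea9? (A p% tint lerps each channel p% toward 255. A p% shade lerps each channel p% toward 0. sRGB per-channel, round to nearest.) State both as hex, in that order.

#d25ea9 is rgb(210, 94, 169).
43% tint:
  R: 210 + 0.43×(255−210) = 210 + 19.35 = 229.35 → 229
  G: 94 + 0.43×(255−94) = 94 + 69.23 = 163.23 → 163
  B: 169 + 36.98 = 205.98 → 206
  → #e5a3ce
59% shade:
  R: 210 − 123.9 = 86.1 → 86
  G: 94 + 0.59×(0−94) = 94 − 55.46 = 38.54 → 39
  B: 169 + 0.59×(0−169) = 169 − 99.71 = 69.29 → 69
  → #562745

#e5a3ce, #562745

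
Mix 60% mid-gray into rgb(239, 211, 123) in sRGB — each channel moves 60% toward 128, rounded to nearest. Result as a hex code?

#aca17e

A 60% tone moves each channel 60% toward 128:
  R: 239 + 0.6×(128−239) = 239 − 66.6 = 172.4 → 172
  G: 211 + 0.6×(128−211) = 211 − 49.8 = 161.2 → 161
  B: 123 + 0.6×(128−123) = 123 + 3 = 126 → 126
rgb(172, 161, 126) = #aca17e.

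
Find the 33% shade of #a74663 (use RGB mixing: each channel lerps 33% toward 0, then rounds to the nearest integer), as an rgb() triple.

#a74663 is rgb(167, 70, 99).
A 33% shade moves each channel 33% toward 0:
  R: 167 − 55.11 = 111.89 → 112
  G: 70 + 0.33×(0−70) = 70 − 23.1 = 46.9 → 47
  B: 99 − 32.67 = 66.33 → 66

rgb(112, 47, 66)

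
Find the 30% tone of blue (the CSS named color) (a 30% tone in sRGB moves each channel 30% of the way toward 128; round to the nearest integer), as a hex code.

CSS blue is rgb(0, 0, 255).
Lerp each channel 30% toward 128:
  R: 0 + 38.4 = 38.4 → 38
  G: 0 + 0.3×(128−0) = 0 + 38.4 = 38.4 → 38
  B: 255 + 0.3×(128−255) = 255 − 38.1 = 216.9 → 217
rgb(38, 38, 217) = #2626D9.

#2626D9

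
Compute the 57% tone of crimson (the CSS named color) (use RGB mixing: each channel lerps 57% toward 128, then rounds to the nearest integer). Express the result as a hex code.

#A85263

CSS crimson is rgb(220, 20, 60).
Lerp each channel 57% toward 128:
  R: 220 + 0.57×(128−220) = 220 − 52.44 = 167.56 → 168
  G: 20 + 0.57×(128−20) = 20 + 61.56 = 81.56 → 82
  B: 60 + 38.76 = 98.76 → 99
rgb(168, 82, 99) = #A85263.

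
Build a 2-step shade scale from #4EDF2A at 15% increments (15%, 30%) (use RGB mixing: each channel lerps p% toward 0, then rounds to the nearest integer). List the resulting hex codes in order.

#4EDF2A is rgb(78, 223, 42).
15%: (78 − 11.7 = 66.3→66, 223 − 33.45 = 189.55→190, 42 − 6.3 = 35.7→36) → #42BE24
30%: (78 − 23.4 = 54.6→55, 223 − 66.9 = 156.1→156, 42 − 12.6 = 29.4→29) → #379C1D

#42BE24, #379C1D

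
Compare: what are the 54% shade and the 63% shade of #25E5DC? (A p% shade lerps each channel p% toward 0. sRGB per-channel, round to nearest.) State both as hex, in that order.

#116965, #0E5551

#25E5DC is rgb(37, 229, 220).
54% shade:
  R: 37 + 0.54×(0−37) = 37 − 19.98 = 17.02 → 17
  G: 229 + 0.54×(0−229) = 229 − 123.66 = 105.34 → 105
  B: 220 − 118.8 = 101.2 → 101
  → #116965
63% shade:
  R: 37 − 23.31 = 13.69 → 14
  G: 229 + 0.63×(0−229) = 229 − 144.27 = 84.73 → 85
  B: 220 − 138.6 = 81.4 → 81
  → #0E5551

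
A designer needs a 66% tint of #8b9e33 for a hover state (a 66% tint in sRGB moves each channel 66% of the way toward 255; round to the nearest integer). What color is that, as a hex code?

#d8deba

#8b9e33 is rgb(139, 158, 51).
Per channel, c → c + 0.66(255 − c):
  R: 139 + 0.66×(255−139) = 139 + 76.56 = 215.56 → 216
  G: 158 + 0.66×(255−158) = 158 + 64.02 = 222.02 → 222
  B: 51 + 0.66×(255−51) = 51 + 134.64 = 185.64 → 186
rgb(216, 222, 186) = #d8deba.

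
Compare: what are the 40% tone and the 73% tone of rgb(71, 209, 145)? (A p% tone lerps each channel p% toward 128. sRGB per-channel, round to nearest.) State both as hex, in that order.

#5EB18A, #719685

40% tone:
  R: 71 + 22.8 = 93.8 → 94
  G: 209 − 32.4 = 176.6 → 177
  B: 145 − 6.8 = 138.2 → 138
  → #5EB18A
73% tone:
  R: 71 + 0.73×(128−71) = 71 + 41.61 = 112.61 → 113
  G: 209 + 0.73×(128−209) = 209 − 59.13 = 149.87 → 150
  B: 145 + 0.73×(128−145) = 145 − 12.41 = 132.59 → 133
  → #719685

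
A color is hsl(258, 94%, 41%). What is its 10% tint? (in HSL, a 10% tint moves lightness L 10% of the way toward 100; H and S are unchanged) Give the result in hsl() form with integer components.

L moves 10% from 41 toward 100: 41 + 5.9 = 46.9 → 47.
H and S are unchanged.

hsl(258, 94%, 47%)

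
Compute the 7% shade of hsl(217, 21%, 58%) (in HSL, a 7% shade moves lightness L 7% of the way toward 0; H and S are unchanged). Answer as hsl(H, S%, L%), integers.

L moves 7% from 58 toward 0: 58 − 4.06 = 53.94 → 54.
H and S are unchanged.

hsl(217, 21%, 54%)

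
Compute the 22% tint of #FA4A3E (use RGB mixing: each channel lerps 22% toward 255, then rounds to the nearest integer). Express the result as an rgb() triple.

rgb(251, 114, 104)

#FA4A3E is rgb(250, 74, 62).
Lerp each channel 22% toward 255:
  R: 250 + 1.1 = 251.1 → 251
  G: 74 + 0.22×(255−74) = 74 + 39.82 = 113.82 → 114
  B: 62 + 0.22×(255−62) = 62 + 42.46 = 104.46 → 104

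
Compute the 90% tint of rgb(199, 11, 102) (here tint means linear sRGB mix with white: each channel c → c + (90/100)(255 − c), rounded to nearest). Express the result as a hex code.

Per channel, c → c + 0.9(255 − c):
  R: 199 + 0.9×(255−199) = 199 + 50.4 = 249.4 → 249
  G: 11 + 0.9×(255−11) = 11 + 219.6 = 230.6 → 231
  B: 102 + 0.9×(255−102) = 102 + 137.7 = 239.7 → 240
rgb(249, 231, 240) = #F9E7F0.

#F9E7F0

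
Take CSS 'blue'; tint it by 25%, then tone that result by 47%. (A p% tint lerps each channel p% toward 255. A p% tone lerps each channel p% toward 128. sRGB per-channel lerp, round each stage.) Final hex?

CSS blue is rgb(0, 0, 255).
A 25% tint moves each channel 25% toward 255:
  R: 0 + 0.25×(255−0) = 0 + 63.75 = 63.75 → 64
  G: 0 + 63.75 = 63.75 → 64
  B: 255 + 0.25×(255−255) = 255 + 0 = 255 → 255
After the tint: rgb(64, 64, 255) = #4040FF.
Per channel, c → c + 0.47(128 − c):
  R: 64 + 0.47×(128−64) = 64 + 30.08 = 94.08 → 94
  G: 64 + 30.08 = 94.08 → 94
  B: 255 + 0.47×(128−255) = 255 − 59.69 = 195.31 → 195
rgb(94, 94, 195) = #5E5EC3.

#5E5EC3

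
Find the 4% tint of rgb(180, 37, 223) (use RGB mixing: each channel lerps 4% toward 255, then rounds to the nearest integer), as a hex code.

#b72ee0

Lerp each channel 4% toward 255:
  R: 180 + 0.04×(255−180) = 180 + 3 = 183 → 183
  G: 37 + 8.72 = 45.72 → 46
  B: 223 + 0.04×(255−223) = 223 + 1.28 = 224.28 → 224
rgb(183, 46, 224) = #b72ee0.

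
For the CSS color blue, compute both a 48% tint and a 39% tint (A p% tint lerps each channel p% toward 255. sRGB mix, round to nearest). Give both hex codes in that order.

#7A7AFF, #6363FF

CSS blue is rgb(0, 0, 255).
48% tint:
  R: 0 + 0.48×(255−0) = 0 + 122.4 = 122.4 → 122
  G: 0 + 122.4 = 122.4 → 122
  B: 255 + 0.48×(255−255) = 255 + 0 = 255 → 255
  → #7A7AFF
39% tint:
  R: 0 + 0.39×(255−0) = 0 + 99.45 = 99.45 → 99
  G: 0 + 99.45 = 99.45 → 99
  B: 255 + 0.39×(255−255) = 255 + 0 = 255 → 255
  → #6363FF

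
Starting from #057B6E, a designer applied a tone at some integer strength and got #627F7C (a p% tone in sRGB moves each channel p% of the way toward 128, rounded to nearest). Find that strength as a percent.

76%

#057B6E is rgb(5, 123, 110); #627F7C is rgb(98, 127, 124).
On the R channel (widest range): 98 ≈ 5 + (p/100)(128 − 5), so p ≈ 100×(98 − 5)/(128 − 5) = 9300/123 = 75.61.
p = 76 reproduces all three channels after rounding.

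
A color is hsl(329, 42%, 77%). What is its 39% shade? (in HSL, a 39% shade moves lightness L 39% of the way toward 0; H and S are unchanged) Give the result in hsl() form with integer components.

hsl(329, 42%, 47%)

L moves 39% from 77 toward 0: 77 − 30.03 = 46.97 → 47.
H and S are unchanged.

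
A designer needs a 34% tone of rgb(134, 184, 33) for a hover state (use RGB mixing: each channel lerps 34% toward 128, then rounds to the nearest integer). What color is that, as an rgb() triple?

rgb(132, 165, 65)

Per channel, c → c + 0.34(128 − c):
  R: 134 − 2.04 = 131.96 → 132
  G: 184 − 19.04 = 164.96 → 165
  B: 33 + 0.34×(128−33) = 33 + 32.3 = 65.3 → 65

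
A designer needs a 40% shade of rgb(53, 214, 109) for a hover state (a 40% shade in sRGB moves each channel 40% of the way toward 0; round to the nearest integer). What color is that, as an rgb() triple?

rgb(32, 128, 65)

A 40% shade moves each channel 40% toward 0:
  R: 53 + 0.4×(0−53) = 53 − 21.2 = 31.8 → 32
  G: 214 + 0.4×(0−214) = 214 − 85.6 = 128.4 → 128
  B: 109 + 0.4×(0−109) = 109 − 43.6 = 65.4 → 65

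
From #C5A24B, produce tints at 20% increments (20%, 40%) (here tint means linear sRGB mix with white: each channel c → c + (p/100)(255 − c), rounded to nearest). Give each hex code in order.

#D1B56F, #DCC793

#C5A24B is rgb(197, 162, 75).
20%: (197 + 11.6 = 208.6→209, 162 + 18.6 = 180.6→181, 75 + 36 = 111→111) → #D1B56F
40%: (197 + 23.2 = 220.2→220, 162 + 37.2 = 199.2→199, 75 + 72 = 147→147) → #DCC793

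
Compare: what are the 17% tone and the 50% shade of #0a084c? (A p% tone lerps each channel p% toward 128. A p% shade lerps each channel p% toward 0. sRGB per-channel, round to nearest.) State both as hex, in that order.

#1e1c55, #050426

#0a084c is rgb(10, 8, 76).
17% tone:
  R: 10 + 0.17×(128−10) = 10 + 20.06 = 30.06 → 30
  G: 8 + 20.4 = 28.4 → 28
  B: 76 + 8.84 = 84.84 → 85
  → #1e1c55
50% shade:
  R: 10 − 5 = 5 → 5
  G: 8 + 0.5×(0−8) = 8 − 4 = 4 → 4
  B: 76 + 0.5×(0−76) = 76 − 38 = 38 → 38
  → #050426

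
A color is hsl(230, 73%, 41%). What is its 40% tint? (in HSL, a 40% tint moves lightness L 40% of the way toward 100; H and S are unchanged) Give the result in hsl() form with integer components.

L moves 40% from 41 toward 100: 41 + 23.6 = 64.6 → 65.
H and S are unchanged.

hsl(230, 73%, 65%)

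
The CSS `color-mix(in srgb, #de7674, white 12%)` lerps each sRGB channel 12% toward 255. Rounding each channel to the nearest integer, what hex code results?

#e28685

#de7674 is rgb(222, 118, 116).
A 12% tint moves each channel 12% toward 255:
  R: 222 + 0.12×(255−222) = 222 + 3.96 = 225.96 → 226
  G: 118 + 0.12×(255−118) = 118 + 16.44 = 134.44 → 134
  B: 116 + 16.68 = 132.68 → 133
rgb(226, 134, 133) = #e28685.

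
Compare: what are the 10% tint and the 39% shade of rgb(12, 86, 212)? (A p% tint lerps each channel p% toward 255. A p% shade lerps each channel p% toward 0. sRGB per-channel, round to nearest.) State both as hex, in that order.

10% tint:
  R: 12 + 24.3 = 36.3 → 36
  G: 86 + 16.9 = 102.9 → 103
  B: 212 + 0.1×(255−212) = 212 + 4.3 = 216.3 → 216
  → #2467d8
39% shade:
  R: 12 + 0.39×(0−12) = 12 − 4.68 = 7.32 → 7
  G: 86 − 33.54 = 52.46 → 52
  B: 212 + 0.39×(0−212) = 212 − 82.68 = 129.32 → 129
  → #073481

#2467d8, #073481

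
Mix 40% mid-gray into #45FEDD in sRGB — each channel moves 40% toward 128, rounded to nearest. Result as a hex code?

#45FEDD is rgb(69, 254, 221).
A 40% tone moves each channel 40% toward 128:
  R: 69 + 23.6 = 92.6 → 93
  G: 254 − 50.4 = 203.6 → 204
  B: 221 + 0.4×(128−221) = 221 − 37.2 = 183.8 → 184
rgb(93, 204, 184) = #5DCCB8.

#5DCCB8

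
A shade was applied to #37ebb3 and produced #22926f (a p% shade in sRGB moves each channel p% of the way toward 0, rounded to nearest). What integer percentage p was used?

#37ebb3 is rgb(55, 235, 179); #22926f is rgb(34, 146, 111).
On the G channel (widest range): 146 ≈ 235 + (p/100)(0 − 235), so p ≈ 100×(146 − 235)/(0 − 235) = -8900/-235 = 37.87.
p = 38 reproduces all three channels after rounding.

38%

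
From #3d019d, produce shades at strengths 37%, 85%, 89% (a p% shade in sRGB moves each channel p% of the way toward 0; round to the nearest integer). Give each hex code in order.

#260163, #090018, #070011

#3d019d is rgb(61, 1, 157).
37%: (61 − 22.57 = 38.43→38, 1→1, 157 − 58.09 = 98.91→99) → #260163
85%: (61 − 51.85 = 9.15→9, 1 − 0.85 = 0.15→0, 157 − 133.45 = 23.55→24) → #090018
89%: (61 − 54.29 = 6.71→7, 1 − 0.89 = 0.11→0, 157 − 139.73 = 17.27→17) → #070011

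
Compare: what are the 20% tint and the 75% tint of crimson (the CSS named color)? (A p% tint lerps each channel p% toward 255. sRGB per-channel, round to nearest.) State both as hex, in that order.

CSS crimson is rgb(220, 20, 60).
20% tint:
  R: 220 + 0.2×(255−220) = 220 + 7 = 227 → 227
  G: 20 + 47 = 67 → 67
  B: 60 + 0.2×(255−60) = 60 + 39 = 99 → 99
  → #E34363
75% tint:
  R: 220 + 26.25 = 246.25 → 246
  G: 20 + 176.25 = 196.25 → 196
  B: 60 + 0.75×(255−60) = 60 + 146.25 = 206.25 → 206
  → #F6C4CE

#E34363, #F6C4CE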